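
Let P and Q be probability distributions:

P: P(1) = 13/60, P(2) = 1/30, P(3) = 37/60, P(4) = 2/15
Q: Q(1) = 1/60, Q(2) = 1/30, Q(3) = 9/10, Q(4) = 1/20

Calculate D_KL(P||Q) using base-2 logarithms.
0.6541 bits

D_KL(P||Q) = Σ P(x) log₂(P(x)/Q(x))

Computing term by term:
  P(1)·log₂(P(1)/Q(1)) = (13/60)·log₂((13/60)/(1/60)) = 0.80176
  P(2)·log₂(P(2)/Q(2)) = (1/30)·log₂((1/30)/(1/30)) = 0.00000
  P(3)·log₂(P(3)/Q(3)) = (37/60)·log₂((37/60)/(9/10)) = -0.33635
  P(4)·log₂(P(4)/Q(4)) = (2/15)·log₂((2/15)/(1/20)) = 0.18867

D_KL(P||Q) = 0.80176 + 0.00000 - 0.33635 + 0.18867 = 0.65408 ≈ 0.6541 bits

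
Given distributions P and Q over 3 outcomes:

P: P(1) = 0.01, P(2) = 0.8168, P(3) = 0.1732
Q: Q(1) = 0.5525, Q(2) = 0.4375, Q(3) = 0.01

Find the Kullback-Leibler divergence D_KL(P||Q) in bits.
1.3904 bits

D_KL(P||Q) = Σ P(x) log₂(P(x)/Q(x))

Computing term by term:
  P(1)·log₂(P(1)/Q(1)) = 0.01·log₂(0.01/0.5525) = -0.05788
  P(2)·log₂(P(2)/Q(2)) = 0.8168·log₂(0.8168/0.4375) = 0.73569
  P(3)·log₂(P(3)/Q(3)) = 0.1732·log₂(0.1732/0.01) = 0.71261

D_KL(P||Q) = -0.05788 + 0.73569 + 0.71261 = 1.39042 ≈ 1.3904 bits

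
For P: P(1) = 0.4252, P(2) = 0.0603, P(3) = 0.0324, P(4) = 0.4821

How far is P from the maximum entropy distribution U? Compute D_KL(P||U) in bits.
0.5633 bits

U(i) = 1/4 for all i

D_KL(P||U) = Σ P(x) log₂(P(x) / (1/4))
           = Σ P(x) log₂(P(x)) + log₂(4)
           = log₂(4) - H(P)

H(P) = -Σ P(x) log₂(P(x)):
  -P(1)·log₂(P(1)) = -(0.4252)·log₂(0.4252) = 0.52461
  -P(2)·log₂(P(2)) = -(0.0603)·log₂(0.0603) = 0.24432
  -P(3)·log₂(P(3)) = -(0.0324)·log₂(0.0324) = 0.16031
  -P(4)·log₂(P(4)) = -(0.4821)·log₂(0.4821) = 0.50746
H(P) = 0.52461 + 0.24432 + 0.16031 + 0.50746 = 1.43670 bits

log₂(4) = 2.00000 bits

D_KL(P||U) = 2.00000 - 1.43670 = 0.56330 ≈ 0.5633 bits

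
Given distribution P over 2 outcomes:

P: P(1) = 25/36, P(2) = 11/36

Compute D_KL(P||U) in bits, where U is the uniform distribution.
0.1120 bits

U(i) = 1/2 for all i

D_KL(P||U) = Σ P(x) log₂(P(x) / (1/2))
           = Σ P(x) log₂(P(x)) + log₂(2)
           = log₂(2) - H(P)

H(P) = -Σ P(x) log₂(P(x)):
  -P(1)·log₂(P(1)) = -(25/36)·log₂(25/36) = 0.36533
  -P(2)·log₂(P(2)) = -(11/36)·log₂(11/36) = 0.52265
H(P) = 0.36533 + 0.52265 = 0.88798 bits

log₂(2) = 1.00000 bits

D_KL(P||U) = 1.00000 - 0.88798 = 0.11202 ≈ 0.1120 bits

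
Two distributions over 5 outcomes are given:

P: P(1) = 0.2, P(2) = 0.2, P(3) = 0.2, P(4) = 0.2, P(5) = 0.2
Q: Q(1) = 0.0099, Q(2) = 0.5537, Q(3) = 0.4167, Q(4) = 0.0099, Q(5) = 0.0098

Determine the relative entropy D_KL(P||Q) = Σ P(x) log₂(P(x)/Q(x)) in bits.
2.0992 bits

D_KL(P||Q) = Σ P(x) log₂(P(x)/Q(x))

Computing term by term:
  P(1)·log₂(P(1)/Q(1)) = 0.2·log₂(0.2/0.0099) = 0.86729
  P(2)·log₂(P(2)/Q(2)) = 0.2·log₂(0.2/0.5537) = -0.29382
  P(3)·log₂(P(3)/Q(3)) = 0.2·log₂(0.2/0.4167) = -0.21180
  P(4)·log₂(P(4)/Q(4)) = 0.2·log₂(0.2/0.0099) = 0.86729
  P(5)·log₂(P(5)/Q(5)) = 0.2·log₂(0.2/0.0098) = 0.87021

D_KL(P||Q) = 0.86729 - 0.29382 - 0.21180 + 0.86729 + 0.87021 = 2.09917 ≈ 2.0992 bits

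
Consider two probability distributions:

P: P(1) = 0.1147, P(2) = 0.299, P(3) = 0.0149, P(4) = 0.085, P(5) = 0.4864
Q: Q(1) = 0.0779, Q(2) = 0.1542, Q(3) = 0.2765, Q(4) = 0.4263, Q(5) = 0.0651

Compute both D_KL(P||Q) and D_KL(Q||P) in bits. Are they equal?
D_KL(P||Q) = 1.5004 bits, D_KL(Q||P) = 1.7772 bits. No, they are not equal.

D_KL(P||Q) = Σ P(x) log₂(P(x)/Q(x))

Computing term by term:
  P(1)·log₂(P(1)/Q(1)) = 0.1147·log₂(0.1147/0.0779) = 0.06402
  P(2)·log₂(P(2)/Q(2)) = 0.299·log₂(0.299/0.1542) = 0.28565
  P(3)·log₂(P(3)/Q(3)) = 0.0149·log₂(0.0149/0.2765) = -0.06279
  P(4)·log₂(P(4)/Q(4)) = 0.085·log₂(0.085/0.4263) = -0.19774
  P(5)·log₂(P(5)/Q(5)) = 0.4864·log₂(0.4864/0.0651) = 1.41125

D_KL(P||Q) = 0.06402 + 0.28565 - 0.06279 - 0.19774 + 1.41125 = 1.50039 ≈ 1.5004 bits

D_KL(Q||P) = Σ Q(x) log₂(Q(x)/P(x))

Computing term by term:
  Q(1)·log₂(Q(1)/P(1)) = 0.0779·log₂(0.0779/0.1147) = -0.04348
  Q(2)·log₂(Q(2)/P(2)) = 0.1542·log₂(0.1542/0.299) = -0.14731
  Q(3)·log₂(Q(3)/P(3)) = 0.2765·log₂(0.2765/0.0149) = 1.16514
  Q(4)·log₂(Q(4)/P(4)) = 0.4263·log₂(0.4263/0.085) = 0.99172
  Q(5)·log₂(Q(5)/P(5)) = 0.0651·log₂(0.0651/0.4864) = -0.18888

D_KL(Q||P) = -0.04348 - 0.14731 + 1.16514 + 0.99172 - 0.18888 = 1.77719 ≈ 1.7772 bits

These are NOT equal (difference: 0.2768 bits). KL divergence is asymmetric: D_KL(P||Q) ≠ D_KL(Q||P) in general.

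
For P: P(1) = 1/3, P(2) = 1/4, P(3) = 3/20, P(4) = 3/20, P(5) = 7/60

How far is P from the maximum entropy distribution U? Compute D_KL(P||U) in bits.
0.1109 bits

U(i) = 1/5 for all i

D_KL(P||U) = Σ P(x) log₂(P(x) / (1/5))
           = Σ P(x) log₂(P(x)) + log₂(5)
           = log₂(5) - H(P)

H(P) = -Σ P(x) log₂(P(x)):
  -P(1)·log₂(P(1)) = -(1/3)·log₂(1/3) = 0.52832
  -P(2)·log₂(P(2)) = -(1/4)·log₂(1/4) = 0.50000
  -P(3)·log₂(P(3)) = -(3/20)·log₂(3/20) = 0.41054
  -P(4)·log₂(P(4)) = -(3/20)·log₂(3/20) = 0.41054
  -P(5)·log₂(P(5)) = -(7/60)·log₂(7/60) = 0.36161
H(P) = 0.52832 + 0.50000 + 0.41054 + 0.41054 + 0.36161 = 2.21101 bits

log₂(5) = 2.32193 bits

D_KL(P||U) = 2.32193 - 2.21101 = 0.11092 ≈ 0.1109 bits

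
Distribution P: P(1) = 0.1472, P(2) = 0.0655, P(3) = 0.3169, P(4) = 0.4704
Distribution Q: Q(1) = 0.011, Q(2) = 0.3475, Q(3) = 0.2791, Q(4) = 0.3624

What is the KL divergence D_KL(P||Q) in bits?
0.6282 bits

D_KL(P||Q) = Σ P(x) log₂(P(x)/Q(x))

Computing term by term:
  P(1)·log₂(P(1)/Q(1)) = 0.1472·log₂(0.1472/0.011) = 0.55085
  P(2)·log₂(P(2)/Q(2)) = 0.0655·log₂(0.0655/0.3475) = -0.15769
  P(3)·log₂(P(3)/Q(3)) = 0.3169·log₂(0.3169/0.2791) = 0.05807
  P(4)·log₂(P(4)/Q(4)) = 0.4704·log₂(0.4704/0.3624) = 0.17701

D_KL(P||Q) = 0.55085 - 0.15769 + 0.05807 + 0.17701 = 0.62824 ≈ 0.6282 bits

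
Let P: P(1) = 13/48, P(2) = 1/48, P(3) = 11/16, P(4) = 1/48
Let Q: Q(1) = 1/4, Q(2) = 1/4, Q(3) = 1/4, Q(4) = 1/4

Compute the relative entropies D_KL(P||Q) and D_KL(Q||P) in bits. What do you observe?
D_KL(P||Q) = 0.8853 bits, D_KL(Q||P) = 1.3988 bits. The two directions give different values (D_KL(Q||P) exceeds D_KL(P||Q) by 0.5135 bits): KL divergence is asymmetric.

D_KL(P||Q) = Σ P(x) log₂(P(x)/Q(x))

Computing term by term:
  P(1)·log₂(P(1)/Q(1)) = (13/48)·log₂((13/48)/(1/4)) = 0.03128
  P(2)·log₂(P(2)/Q(2)) = (1/48)·log₂((1/48)/(1/4)) = -0.07469
  P(3)·log₂(P(3)/Q(3)) = (11/16)·log₂((11/16)/(1/4)) = 1.00336
  P(4)·log₂(P(4)/Q(4)) = (1/48)·log₂((1/48)/(1/4)) = -0.07469

D_KL(P||Q) = 0.03128 - 0.07469 + 1.00336 - 0.07469 = 0.88526 ≈ 0.8853 bits

D_KL(Q||P) = Σ Q(x) log₂(Q(x)/P(x))

Computing term by term:
  Q(1)·log₂(Q(1)/P(1)) = (1/4)·log₂((1/4)/(13/48)) = -0.02887
  Q(2)·log₂(Q(2)/P(2)) = (1/4)·log₂((1/4)/(1/48)) = 0.89624
  Q(3)·log₂(Q(3)/P(3)) = (1/4)·log₂((1/4)/(11/16)) = -0.36486
  Q(4)·log₂(Q(4)/P(4)) = (1/4)·log₂((1/4)/(1/48)) = 0.89624

D_KL(Q||P) = -0.02887 + 0.89624 - 0.36486 + 0.89624 = 1.39875 ≈ 1.3988 bits

These are NOT equal (difference: 0.5135 bits). KL divergence is asymmetric: D_KL(P||Q) ≠ D_KL(Q||P) in general.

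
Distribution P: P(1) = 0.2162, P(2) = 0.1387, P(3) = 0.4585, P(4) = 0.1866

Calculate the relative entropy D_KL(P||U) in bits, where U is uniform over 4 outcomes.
0.1592 bits

U(i) = 1/4 for all i

D_KL(P||U) = Σ P(x) log₂(P(x) / (1/4))
           = Σ P(x) log₂(P(x)) + log₂(4)
           = log₂(4) - H(P)

H(P) = -Σ P(x) log₂(P(x)):
  -P(1)·log₂(P(1)) = -(0.2162)·log₂(0.2162) = 0.47771
  -P(2)·log₂(P(2)) = -(0.1387)·log₂(0.1387) = 0.39529
  -P(3)·log₂(P(3)) = -(0.4585)·log₂(0.4585) = 0.51582
  -P(4)·log₂(P(4)) = -(0.1866)·log₂(0.1866) = 0.45194
H(P) = 0.47771 + 0.39529 + 0.51582 + 0.45194 = 1.84076 bits

log₂(4) = 2.00000 bits

D_KL(P||U) = 2.00000 - 1.84076 = 0.15924 ≈ 0.1592 bits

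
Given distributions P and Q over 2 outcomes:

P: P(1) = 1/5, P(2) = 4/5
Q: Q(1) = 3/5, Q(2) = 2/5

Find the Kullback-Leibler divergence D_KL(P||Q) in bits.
0.4830 bits

D_KL(P||Q) = Σ P(x) log₂(P(x)/Q(x))

Computing term by term:
  P(1)·log₂(P(1)/Q(1)) = (1/5)·log₂((1/5)/(3/5)) = -0.31699
  P(2)·log₂(P(2)/Q(2)) = (4/5)·log₂((4/5)/(2/5)) = 0.80000

D_KL(P||Q) = -0.31699 + 0.80000 = 0.48301 ≈ 0.4830 bits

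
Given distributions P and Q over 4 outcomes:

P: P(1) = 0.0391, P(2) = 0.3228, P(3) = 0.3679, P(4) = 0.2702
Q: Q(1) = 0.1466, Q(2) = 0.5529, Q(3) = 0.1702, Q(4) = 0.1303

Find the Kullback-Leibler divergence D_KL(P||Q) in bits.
0.3683 bits

D_KL(P||Q) = Σ P(x) log₂(P(x)/Q(x))

Computing term by term:
  P(1)·log₂(P(1)/Q(1)) = 0.0391·log₂(0.0391/0.1466) = -0.07455
  P(2)·log₂(P(2)/Q(2)) = 0.3228·log₂(0.3228/0.5529) = -0.25061
  P(3)·log₂(P(3)/Q(3)) = 0.3679·log₂(0.3679/0.1702) = 0.40914
  P(4)·log₂(P(4)/Q(4)) = 0.2702·log₂(0.2702/0.1303) = 0.28430

D_KL(P||Q) = -0.07455 - 0.25061 + 0.40914 + 0.28430 = 0.36828 ≈ 0.3683 bits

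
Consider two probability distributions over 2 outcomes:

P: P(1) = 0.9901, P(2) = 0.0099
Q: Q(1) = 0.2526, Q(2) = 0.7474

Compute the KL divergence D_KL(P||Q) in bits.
1.8895 bits

D_KL(P||Q) = Σ P(x) log₂(P(x)/Q(x))

Computing term by term:
  P(1)·log₂(P(1)/Q(1)) = 0.9901·log₂(0.9901/0.2526) = 1.95121
  P(2)·log₂(P(2)/Q(2)) = 0.0099·log₂(0.0099/0.7474) = -0.06176

D_KL(P||Q) = 1.95121 - 0.06176 = 1.88945 ≈ 1.8895 bits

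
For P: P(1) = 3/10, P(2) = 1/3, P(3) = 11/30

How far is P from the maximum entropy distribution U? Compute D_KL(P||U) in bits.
0.0048 bits

U(i) = 1/3 for all i

D_KL(P||U) = Σ P(x) log₂(P(x) / (1/3))
           = Σ P(x) log₂(P(x)) + log₂(3)
           = log₂(3) - H(P)

H(P) = -Σ P(x) log₂(P(x)):
  -P(1)·log₂(P(1)) = -(3/10)·log₂(3/10) = 0.52109
  -P(2)·log₂(P(2)) = -(1/3)·log₂(1/3) = 0.52832
  -P(3)·log₂(P(3)) = -(11/30)·log₂(11/30) = 0.53073
H(P) = 0.52109 + 0.52832 + 0.53073 = 1.58014 bits

log₂(3) = 1.58496 bits

D_KL(P||U) = 1.58496 - 1.58014 = 0.00482 ≈ 0.0048 bits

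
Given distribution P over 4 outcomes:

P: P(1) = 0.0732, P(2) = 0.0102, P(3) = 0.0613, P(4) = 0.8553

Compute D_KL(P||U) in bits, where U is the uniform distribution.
1.2166 bits

U(i) = 1/4 for all i

D_KL(P||U) = Σ P(x) log₂(P(x) / (1/4))
           = Σ P(x) log₂(P(x)) + log₂(4)
           = log₂(4) - H(P)

H(P) = -Σ P(x) log₂(P(x)):
  -P(1)·log₂(P(1)) = -(0.0732)·log₂(0.0732) = 0.27611
  -P(2)·log₂(P(2)) = -(0.0102)·log₂(0.0102) = 0.06748
  -P(3)·log₂(P(3)) = -(0.0613)·log₂(0.0613) = 0.24691
  -P(4)·log₂(P(4)) = -(0.8553)·log₂(0.8553) = 0.19287
H(P) = 0.27611 + 0.06748 + 0.24691 + 0.19287 = 0.78337 bits

log₂(4) = 2.00000 bits

D_KL(P||U) = 2.00000 - 0.78337 = 1.21663 ≈ 1.2166 bits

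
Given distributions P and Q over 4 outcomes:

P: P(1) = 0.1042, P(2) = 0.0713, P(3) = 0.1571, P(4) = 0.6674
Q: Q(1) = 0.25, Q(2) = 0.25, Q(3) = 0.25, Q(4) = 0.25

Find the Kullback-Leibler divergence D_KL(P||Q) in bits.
0.5795 bits

D_KL(P||Q) = Σ P(x) log₂(P(x)/Q(x))

Computing term by term:
  P(1)·log₂(P(1)/Q(1)) = 0.1042·log₂(0.1042/0.25) = -0.13156
  P(2)·log₂(P(2)/Q(2)) = 0.0713·log₂(0.0713/0.25) = -0.12905
  P(3)·log₂(P(3)/Q(3)) = 0.1571·log₂(0.1571/0.25) = -0.10530
  P(4)·log₂(P(4)/Q(4)) = 0.6674·log₂(0.6674/0.25) = 0.94545

D_KL(P||Q) = -0.13156 - 0.12905 - 0.10530 + 0.94545 = 0.57954 ≈ 0.5795 bits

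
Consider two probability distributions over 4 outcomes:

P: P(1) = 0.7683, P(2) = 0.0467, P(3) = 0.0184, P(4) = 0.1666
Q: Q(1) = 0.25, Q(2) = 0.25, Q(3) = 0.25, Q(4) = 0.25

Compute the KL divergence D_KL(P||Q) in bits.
0.9646 bits

D_KL(P||Q) = Σ P(x) log₂(P(x)/Q(x))

Computing term by term:
  P(1)·log₂(P(1)/Q(1)) = 0.7683·log₂(0.7683/0.25) = 1.24445
  P(2)·log₂(P(2)/Q(2)) = 0.0467·log₂(0.0467/0.25) = -0.11303
  P(3)·log₂(P(3)/Q(3)) = 0.0184·log₂(0.0184/0.25) = -0.06926
  P(4)·log₂(P(4)/Q(4)) = 0.1666·log₂(0.1666/0.25) = -0.09755

D_KL(P||Q) = 1.24445 - 0.11303 - 0.06926 - 0.09755 = 0.96461 ≈ 0.9646 bits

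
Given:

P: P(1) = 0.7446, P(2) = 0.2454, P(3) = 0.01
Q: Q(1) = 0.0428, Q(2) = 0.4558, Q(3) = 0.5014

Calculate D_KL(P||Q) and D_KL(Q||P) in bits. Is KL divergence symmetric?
D_KL(P||Q) = 2.7926 bits, D_KL(Q||P) = 3.0626 bits. No, KL divergence is not symmetric.

D_KL(P||Q) = Σ P(x) log₂(P(x)/Q(x))

Computing term by term:
  P(1)·log₂(P(1)/Q(1)) = 0.7446·log₂(0.7446/0.0428) = 3.06833
  P(2)·log₂(P(2)/Q(2)) = 0.2454·log₂(0.2454/0.4558) = -0.21921
  P(3)·log₂(P(3)/Q(3)) = 0.01·log₂(0.01/0.5014) = -0.05648

D_KL(P||Q) = 3.06833 - 0.21921 - 0.05648 = 2.79264 ≈ 2.7926 bits

D_KL(Q||P) = Σ Q(x) log₂(Q(x)/P(x))

Computing term by term:
  Q(1)·log₂(Q(1)/P(1)) = 0.0428·log₂(0.0428/0.7446) = -0.17637
  Q(2)·log₂(Q(2)/P(2)) = 0.4558·log₂(0.4558/0.2454) = 0.40715
  Q(3)·log₂(Q(3)/P(3)) = 0.5014·log₂(0.5014/0.01) = 2.83185

D_KL(Q||P) = -0.17637 + 0.40715 + 2.83185 = 3.06263 ≈ 3.0626 bits

These are NOT equal (difference: 0.2700 bits). KL divergence is asymmetric: D_KL(P||Q) ≠ D_KL(Q||P) in general.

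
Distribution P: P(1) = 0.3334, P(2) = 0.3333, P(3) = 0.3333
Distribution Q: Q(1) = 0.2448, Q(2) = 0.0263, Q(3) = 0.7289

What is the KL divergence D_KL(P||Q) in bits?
0.9934 bits

D_KL(P||Q) = Σ P(x) log₂(P(x)/Q(x))

Computing term by term:
  P(1)·log₂(P(1)/Q(1)) = 0.3334·log₂(0.3334/0.2448) = 0.14858
  P(2)·log₂(P(2)/Q(2)) = 0.3333·log₂(0.3333/0.0263) = 1.22111
  P(3)·log₂(P(3)/Q(3)) = 0.3333·log₂(0.3333/0.7289) = -0.37626

D_KL(P||Q) = 0.14858 + 1.22111 - 0.37626 = 0.99343 ≈ 0.9934 bits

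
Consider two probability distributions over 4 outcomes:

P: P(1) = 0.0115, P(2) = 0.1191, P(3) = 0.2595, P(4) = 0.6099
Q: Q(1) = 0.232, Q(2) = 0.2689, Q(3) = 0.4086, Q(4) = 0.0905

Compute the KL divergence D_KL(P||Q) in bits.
1.3191 bits

D_KL(P||Q) = Σ P(x) log₂(P(x)/Q(x))

Computing term by term:
  P(1)·log₂(P(1)/Q(1)) = 0.0115·log₂(0.0115/0.232) = -0.04985
  P(2)·log₂(P(2)/Q(2)) = 0.1191·log₂(0.1191/0.2689) = -0.13993
  P(3)·log₂(P(3)/Q(3)) = 0.2595·log₂(0.2595/0.4086) = -0.16996
  P(4)·log₂(P(4)/Q(4)) = 0.6099·log₂(0.6099/0.0905) = 1.67880

D_KL(P||Q) = -0.04985 - 0.13993 - 0.16996 + 1.67880 = 1.31906 ≈ 1.3191 bits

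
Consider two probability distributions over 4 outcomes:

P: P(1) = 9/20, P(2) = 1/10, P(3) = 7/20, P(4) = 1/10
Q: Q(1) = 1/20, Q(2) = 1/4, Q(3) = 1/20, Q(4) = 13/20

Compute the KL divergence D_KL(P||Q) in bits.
2.0068 bits

D_KL(P||Q) = Σ P(x) log₂(P(x)/Q(x))

Computing term by term:
  P(1)·log₂(P(1)/Q(1)) = (9/20)·log₂((9/20)/(1/20)) = 1.42647
  P(2)·log₂(P(2)/Q(2)) = (1/10)·log₂((1/10)/(1/4)) = -0.13219
  P(3)·log₂(P(3)/Q(3)) = (7/20)·log₂((7/20)/(1/20)) = 0.98257
  P(4)·log₂(P(4)/Q(4)) = (1/10)·log₂((1/10)/(13/20)) = -0.27004

D_KL(P||Q) = 1.42647 - 0.13219 + 0.98257 - 0.27004 = 2.00681 ≈ 2.0068 bits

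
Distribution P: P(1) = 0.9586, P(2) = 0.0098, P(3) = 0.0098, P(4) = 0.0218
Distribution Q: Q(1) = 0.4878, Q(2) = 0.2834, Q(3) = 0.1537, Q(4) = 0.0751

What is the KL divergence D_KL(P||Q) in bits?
0.8089 bits

D_KL(P||Q) = Σ P(x) log₂(P(x)/Q(x))

Computing term by term:
  P(1)·log₂(P(1)/Q(1)) = 0.9586·log₂(0.9586/0.4878) = 0.93429
  P(2)·log₂(P(2)/Q(2)) = 0.0098·log₂(0.0098/0.2834) = -0.04757
  P(3)·log₂(P(3)/Q(3)) = 0.0098·log₂(0.0098/0.1537) = -0.03892
  P(4)·log₂(P(4)/Q(4)) = 0.0218·log₂(0.0218/0.0751) = -0.03890

D_KL(P||Q) = 0.93429 - 0.04757 - 0.03892 - 0.03890 = 0.80890 ≈ 0.8089 bits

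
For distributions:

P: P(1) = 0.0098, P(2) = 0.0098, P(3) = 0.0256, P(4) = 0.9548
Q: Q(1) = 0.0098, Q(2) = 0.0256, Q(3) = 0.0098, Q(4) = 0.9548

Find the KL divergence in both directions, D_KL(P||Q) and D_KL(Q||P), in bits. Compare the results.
D_KL(P||Q) = 0.0219 bits, D_KL(Q||P) = 0.0219 bits. The two directions give exactly the same value for this pair.

D_KL(P||Q) = Σ P(x) log₂(P(x)/Q(x))

Computing term by term:
  P(1)·log₂(P(1)/Q(1)) = 0.0098·log₂(0.0098/0.0098) = 0.00000
  P(2)·log₂(P(2)/Q(2)) = 0.0098·log₂(0.0098/0.0256) = -0.01358
  P(3)·log₂(P(3)/Q(3)) = 0.0256·log₂(0.0256/0.0098) = 0.03546
  P(4)·log₂(P(4)/Q(4)) = 0.9548·log₂(0.9548/0.9548) = 0.00000

D_KL(P||Q) = 0.00000 - 0.01358 + 0.03546 + 0.00000 = 0.02188 ≈ 0.0219 bits

D_KL(Q||P) = Σ Q(x) log₂(Q(x)/P(x))

Computing term by term:
  Q(1)·log₂(Q(1)/P(1)) = 0.0098·log₂(0.0098/0.0098) = 0.00000
  Q(2)·log₂(Q(2)/P(2)) = 0.0256·log₂(0.0256/0.0098) = 0.03546
  Q(3)·log₂(Q(3)/P(3)) = 0.0098·log₂(0.0098/0.0256) = -0.01358
  Q(4)·log₂(Q(4)/P(4)) = 0.9548·log₂(0.9548/0.9548) = 0.00000

D_KL(Q||P) = 0.00000 + 0.03546 - 0.01358 + 0.00000 = 0.02188 ≈ 0.0219 bits

These ARE equal here. Q is P with outcomes relabeled (Q(2) = P(3), Q(3) = P(2)) by a relabeling that is its own inverse, so the two sums contain exactly the same terms in a different order. This is a special case — KL divergence is not symmetric in general: D_KL(P||Q) ≠ D_KL(Q||P) for most P, Q.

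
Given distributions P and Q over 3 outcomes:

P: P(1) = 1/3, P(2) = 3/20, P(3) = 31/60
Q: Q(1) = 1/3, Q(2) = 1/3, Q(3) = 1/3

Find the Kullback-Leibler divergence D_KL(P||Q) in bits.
0.1539 bits

D_KL(P||Q) = Σ P(x) log₂(P(x)/Q(x))

Computing term by term:
  P(1)·log₂(P(1)/Q(1)) = (1/3)·log₂((1/3)/(1/3)) = 0.00000
  P(2)·log₂(P(2)/Q(2)) = (3/20)·log₂((3/20)/(1/3)) = -0.17280
  P(3)·log₂(P(3)/Q(3)) = (31/60)·log₂((31/60)/(1/3)) = 0.32667

D_KL(P||Q) = 0.00000 - 0.17280 + 0.32667 = 0.15387 ≈ 0.1539 bits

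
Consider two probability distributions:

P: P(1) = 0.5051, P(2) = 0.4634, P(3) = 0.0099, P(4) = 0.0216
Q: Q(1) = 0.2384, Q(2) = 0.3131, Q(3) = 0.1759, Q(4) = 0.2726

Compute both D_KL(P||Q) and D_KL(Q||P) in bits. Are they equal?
D_KL(P||Q) = 0.6891 bits, D_KL(Q||P) = 1.2919 bits. No, they are not equal.

D_KL(P||Q) = Σ P(x) log₂(P(x)/Q(x))

Computing term by term:
  P(1)·log₂(P(1)/Q(1)) = 0.5051·log₂(0.5051/0.2384) = 0.54712
  P(2)·log₂(P(2)/Q(2)) = 0.4634·log₂(0.4634/0.3131) = 0.26212
  P(3)·log₂(P(3)/Q(3)) = 0.0099·log₂(0.0099/0.1759) = -0.04110
  P(4)·log₂(P(4)/Q(4)) = 0.0216·log₂(0.0216/0.2726) = -0.07901

D_KL(P||Q) = 0.54712 + 0.26212 - 0.04110 - 0.07901 = 0.68913 ≈ 0.6891 bits

D_KL(Q||P) = Σ Q(x) log₂(Q(x)/P(x))

Computing term by term:
  Q(1)·log₂(Q(1)/P(1)) = 0.2384·log₂(0.2384/0.5051) = -0.25823
  Q(2)·log₂(Q(2)/P(2)) = 0.3131·log₂(0.3131/0.4634) = -0.17710
  Q(3)·log₂(Q(3)/P(3)) = 0.1759·log₂(0.1759/0.0099) = 0.73019
  Q(4)·log₂(Q(4)/P(4)) = 0.2726·log₂(0.2726/0.0216) = 0.99708

D_KL(Q||P) = -0.25823 - 0.17710 + 0.73019 + 0.99708 = 1.29194 ≈ 1.2919 bits

These are NOT equal (difference: 0.6028 bits). KL divergence is asymmetric: D_KL(P||Q) ≠ D_KL(Q||P) in general.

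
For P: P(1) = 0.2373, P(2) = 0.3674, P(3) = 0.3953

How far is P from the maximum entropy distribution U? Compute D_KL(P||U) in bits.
0.0325 bits

U(i) = 1/3 for all i

D_KL(P||U) = Σ P(x) log₂(P(x) / (1/3))
           = Σ P(x) log₂(P(x)) + log₂(3)
           = log₂(3) - H(P)

H(P) = -Σ P(x) log₂(P(x)):
  -P(1)·log₂(P(1)) = -(0.2373)·log₂(0.2373) = 0.49245
  -P(2)·log₂(P(2)) = -(0.3674)·log₂(0.3674) = 0.53074
  -P(3)·log₂(P(3)) = -(0.3953)·log₂(0.3953) = 0.52930
H(P) = 0.49245 + 0.53074 + 0.52930 = 1.55249 bits

log₂(3) = 1.58496 bits

D_KL(P||U) = 1.58496 - 1.55249 = 0.03247 ≈ 0.0325 bits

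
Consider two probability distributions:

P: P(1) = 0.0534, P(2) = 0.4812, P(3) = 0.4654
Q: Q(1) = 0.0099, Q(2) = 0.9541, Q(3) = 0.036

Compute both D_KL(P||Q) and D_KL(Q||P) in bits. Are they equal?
D_KL(P||Q) = 1.3731 bits, D_KL(Q||P) = 0.7852 bits. No, they are not equal.

D_KL(P||Q) = Σ P(x) log₂(P(x)/Q(x))

Computing term by term:
  P(1)·log₂(P(1)/Q(1)) = 0.0534·log₂(0.0534/0.0099) = 0.12983
  P(2)·log₂(P(2)/Q(2)) = 0.4812·log₂(0.4812/0.9541) = -0.47519
  P(3)·log₂(P(3)/Q(3)) = 0.4654·log₂(0.4654/0.036) = 1.71844

D_KL(P||Q) = 0.12983 - 0.47519 + 1.71844 = 1.37308 ≈ 1.3731 bits

D_KL(Q||P) = Σ Q(x) log₂(Q(x)/P(x))

Computing term by term:
  Q(1)·log₂(Q(1)/P(1)) = 0.0099·log₂(0.0099/0.0534) = -0.02407
  Q(2)·log₂(Q(2)/P(2)) = 0.9541·log₂(0.9541/0.4812) = 0.94218
  Q(3)·log₂(Q(3)/P(3)) = 0.036·log₂(0.036/0.4654) = -0.13293

D_KL(Q||P) = -0.02407 + 0.94218 - 0.13293 = 0.78518 ≈ 0.7852 bits

These are NOT equal (difference: 0.5879 bits). KL divergence is asymmetric: D_KL(P||Q) ≠ D_KL(Q||P) in general.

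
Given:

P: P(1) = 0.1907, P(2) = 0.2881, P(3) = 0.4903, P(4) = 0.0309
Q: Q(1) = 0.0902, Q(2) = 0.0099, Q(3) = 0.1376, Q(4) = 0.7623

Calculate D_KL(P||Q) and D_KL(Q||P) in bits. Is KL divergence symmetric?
D_KL(P||Q) = 2.3629 bits, D_KL(Q||P) = 3.1276 bits. No, KL divergence is not symmetric.

D_KL(P||Q) = Σ P(x) log₂(P(x)/Q(x))

Computing term by term:
  P(1)·log₂(P(1)/Q(1)) = 0.1907·log₂(0.1907/0.0902) = 0.20598
  P(2)·log₂(P(2)/Q(2)) = 0.2881·log₂(0.2881/0.0099) = 1.40103
  P(3)·log₂(P(3)/Q(3)) = 0.4903·log₂(0.4903/0.1376) = 0.89881
  P(4)·log₂(P(4)/Q(4)) = 0.0309·log₂(0.0309/0.7623) = -0.14290

D_KL(P||Q) = 0.20598 + 1.40103 + 0.89881 - 0.14290 = 2.36292 ≈ 2.3629 bits

D_KL(Q||P) = Σ Q(x) log₂(Q(x)/P(x))

Computing term by term:
  Q(1)·log₂(Q(1)/P(1)) = 0.0902·log₂(0.0902/0.1907) = -0.09743
  Q(2)·log₂(Q(2)/P(2)) = 0.0099·log₂(0.0099/0.2881) = -0.04814
  Q(3)·log₂(Q(3)/P(3)) = 0.1376·log₂(0.1376/0.4903) = -0.25225
  Q(4)·log₂(Q(4)/P(4)) = 0.7623·log₂(0.7623/0.0309) = 3.52539

D_KL(Q||P) = -0.09743 - 0.04814 - 0.25225 + 3.52539 = 3.12757 ≈ 3.1276 bits

These are NOT equal (difference: 0.7647 bits). KL divergence is asymmetric: D_KL(P||Q) ≠ D_KL(Q||P) in general.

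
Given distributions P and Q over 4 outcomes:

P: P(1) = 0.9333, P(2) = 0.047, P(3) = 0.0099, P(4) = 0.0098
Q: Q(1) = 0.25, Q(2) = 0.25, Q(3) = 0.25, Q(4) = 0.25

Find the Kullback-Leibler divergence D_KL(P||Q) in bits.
1.5684 bits

D_KL(P||Q) = Σ P(x) log₂(P(x)/Q(x))

Computing term by term:
  P(1)·log₂(P(1)/Q(1)) = 0.9333·log₂(0.9333/0.25) = 1.77366
  P(2)·log₂(P(2)/Q(2)) = 0.047·log₂(0.047/0.25) = -0.11333
  P(3)·log₂(P(3)/Q(3)) = 0.0099·log₂(0.0099/0.25) = -0.04612
  P(4)·log₂(P(4)/Q(4)) = 0.0098·log₂(0.0098/0.25) = -0.04580

D_KL(P||Q) = 1.77366 - 0.11333 - 0.04612 - 0.04580 = 1.56841 ≈ 1.5684 bits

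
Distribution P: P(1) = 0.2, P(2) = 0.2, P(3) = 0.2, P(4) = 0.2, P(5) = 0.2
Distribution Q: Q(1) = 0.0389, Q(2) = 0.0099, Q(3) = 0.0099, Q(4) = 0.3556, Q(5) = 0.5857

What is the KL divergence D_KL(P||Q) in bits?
1.7309 bits

D_KL(P||Q) = Σ P(x) log₂(P(x)/Q(x))

Computing term by term:
  P(1)·log₂(P(1)/Q(1)) = 0.2·log₂(0.2/0.0389) = 0.47243
  P(2)·log₂(P(2)/Q(2)) = 0.2·log₂(0.2/0.0099) = 0.86729
  P(3)·log₂(P(3)/Q(3)) = 0.2·log₂(0.2/0.0099) = 0.86729
  P(4)·log₂(P(4)/Q(4)) = 0.2·log₂(0.2/0.3556) = -0.16605
  P(5)·log₂(P(5)/Q(5)) = 0.2·log₂(0.2/0.5857) = -0.31003

D_KL(P||Q) = 0.47243 + 0.86729 + 0.86729 - 0.16605 - 0.31003 = 1.73093 ≈ 1.7309 bits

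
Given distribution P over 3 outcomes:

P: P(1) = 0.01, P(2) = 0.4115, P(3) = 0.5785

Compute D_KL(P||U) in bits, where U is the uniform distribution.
0.5346 bits

U(i) = 1/3 for all i

D_KL(P||U) = Σ P(x) log₂(P(x) / (1/3))
           = Σ P(x) log₂(P(x)) + log₂(3)
           = log₂(3) - H(P)

H(P) = -Σ P(x) log₂(P(x)):
  -P(1)·log₂(P(1)) = -(0.01)·log₂(0.01) = 0.06644
  -P(2)·log₂(P(2)) = -(0.4115)·log₂(0.4115) = 0.52715
  -P(3)·log₂(P(3)) = -(0.5785)·log₂(0.5785) = 0.45679
H(P) = 0.06644 + 0.52715 + 0.45679 = 1.05038 bits

log₂(3) = 1.58496 bits

D_KL(P||U) = 1.58496 - 1.05038 = 0.53458 ≈ 0.5346 bits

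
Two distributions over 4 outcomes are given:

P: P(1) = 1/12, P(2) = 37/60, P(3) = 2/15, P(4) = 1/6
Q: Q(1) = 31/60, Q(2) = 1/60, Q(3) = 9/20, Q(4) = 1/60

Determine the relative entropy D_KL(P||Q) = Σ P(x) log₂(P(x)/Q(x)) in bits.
3.3128 bits

D_KL(P||Q) = Σ P(x) log₂(P(x)/Q(x))

Computing term by term:
  P(1)·log₂(P(1)/Q(1)) = (1/12)·log₂((1/12)/(31/60)) = -0.21936
  P(2)·log₂(P(2)/Q(2)) = (37/60)·log₂((37/60)/(1/60)) = 3.21250
  P(3)·log₂(P(3)/Q(3)) = (2/15)·log₂((2/15)/(9/20)) = -0.23399
  P(4)·log₂(P(4)/Q(4)) = (1/6)·log₂((1/6)/(1/60)) = 0.55365

D_KL(P||Q) = -0.21936 + 3.21250 - 0.23399 + 0.55365 = 3.31280 ≈ 3.3128 bits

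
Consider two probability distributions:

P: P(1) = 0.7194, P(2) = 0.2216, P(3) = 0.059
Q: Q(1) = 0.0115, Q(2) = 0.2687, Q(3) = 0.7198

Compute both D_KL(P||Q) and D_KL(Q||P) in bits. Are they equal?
D_KL(P||Q) = 4.0182 bits, D_KL(Q||P) = 2.6037 bits. No, they are not equal.

D_KL(P||Q) = Σ P(x) log₂(P(x)/Q(x))

Computing term by term:
  P(1)·log₂(P(1)/Q(1)) = 0.7194·log₂(0.7194/0.0115) = 4.29272
  P(2)·log₂(P(2)/Q(2)) = 0.2216·log₂(0.2216/0.2687) = -0.06161
  P(3)·log₂(P(3)/Q(3)) = 0.059·log₂(0.059/0.7198) = -0.21292

D_KL(P||Q) = 4.29272 - 0.06161 - 0.21292 = 4.01819 ≈ 4.0182 bits

D_KL(Q||P) = Σ Q(x) log₂(Q(x)/P(x))

Computing term by term:
  Q(1)·log₂(Q(1)/P(1)) = 0.0115·log₂(0.0115/0.7194) = -0.06862
  Q(2)·log₂(Q(2)/P(2)) = 0.2687·log₂(0.2687/0.2216) = 0.07471
  Q(3)·log₂(Q(3)/P(3)) = 0.7198·log₂(0.7198/0.059) = 2.59762

D_KL(Q||P) = -0.06862 + 0.07471 + 2.59762 = 2.60371 ≈ 2.6037 bits

These are NOT equal (difference: 1.4145 bits). KL divergence is asymmetric: D_KL(P||Q) ≠ D_KL(Q||P) in general.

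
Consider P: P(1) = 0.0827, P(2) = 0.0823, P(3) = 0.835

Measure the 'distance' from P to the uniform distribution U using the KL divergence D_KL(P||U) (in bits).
0.7738 bits

U(i) = 1/3 for all i

D_KL(P||U) = Σ P(x) log₂(P(x) / (1/3))
           = Σ P(x) log₂(P(x)) + log₂(3)
           = log₂(3) - H(P)

H(P) = -Σ P(x) log₂(P(x)):
  -P(1)·log₂(P(1)) = -(0.0827)·log₂(0.0827) = 0.29739
  -P(2)·log₂(P(2)) = -(0.0823)·log₂(0.0823) = 0.29652
  -P(3)·log₂(P(3)) = -(0.835)·log₂(0.835) = 0.21723
H(P) = 0.29739 + 0.29652 + 0.21723 = 0.81114 bits

log₂(3) = 1.58496 bits

D_KL(P||U) = 1.58496 - 0.81114 = 0.77382 ≈ 0.7738 bits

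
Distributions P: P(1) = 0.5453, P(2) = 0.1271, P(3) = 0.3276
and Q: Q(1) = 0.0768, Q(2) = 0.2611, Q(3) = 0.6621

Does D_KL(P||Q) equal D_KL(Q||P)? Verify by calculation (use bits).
D_KL(P||Q) = 1.0775 bits, D_KL(Q||P) = 0.7261 bits. No — D_KL(P||Q) ≠ D_KL(Q||P) for this pair.

D_KL(P||Q) = Σ P(x) log₂(P(x)/Q(x))

Computing term by term:
  P(1)·log₂(P(1)/Q(1)) = 0.5453·log₂(0.5453/0.0768) = 1.54204
  P(2)·log₂(P(2)/Q(2)) = 0.1271·log₂(0.1271/0.2611) = -0.13201
  P(3)·log₂(P(3)/Q(3)) = 0.3276·log₂(0.3276/0.6621) = -0.33255

D_KL(P||Q) = 1.54204 - 0.13201 - 0.33255 = 1.07748 ≈ 1.0775 bits

D_KL(Q||P) = Σ Q(x) log₂(Q(x)/P(x))

Computing term by term:
  Q(1)·log₂(Q(1)/P(1)) = 0.0768·log₂(0.0768/0.5453) = -0.21718
  Q(2)·log₂(Q(2)/P(2)) = 0.2611·log₂(0.2611/0.1271) = 0.27119
  Q(3)·log₂(Q(3)/P(3)) = 0.6621·log₂(0.6621/0.3276) = 0.67211

D_KL(Q||P) = -0.21718 + 0.27119 + 0.67211 = 0.72612 ≈ 0.7261 bits

These are NOT equal (difference: 0.3514 bits). KL divergence is asymmetric: D_KL(P||Q) ≠ D_KL(Q||P) in general.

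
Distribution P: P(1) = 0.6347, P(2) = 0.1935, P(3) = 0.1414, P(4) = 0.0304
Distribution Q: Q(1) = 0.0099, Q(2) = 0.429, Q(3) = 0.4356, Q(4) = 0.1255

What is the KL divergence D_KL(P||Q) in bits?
3.2958 bits

D_KL(P||Q) = Σ P(x) log₂(P(x)/Q(x))

Computing term by term:
  P(1)·log₂(P(1)/Q(1)) = 0.6347·log₂(0.6347/0.0099) = 3.80979
  P(2)·log₂(P(2)/Q(2)) = 0.1935·log₂(0.1935/0.429) = -0.22226
  P(3)·log₂(P(3)/Q(3)) = 0.1414·log₂(0.1414/0.4356) = -0.22952
  P(4)·log₂(P(4)/Q(4)) = 0.0304·log₂(0.0304/0.1255) = -0.06218

D_KL(P||Q) = 3.80979 - 0.22226 - 0.22952 - 0.06218 = 3.29583 ≈ 3.2958 bits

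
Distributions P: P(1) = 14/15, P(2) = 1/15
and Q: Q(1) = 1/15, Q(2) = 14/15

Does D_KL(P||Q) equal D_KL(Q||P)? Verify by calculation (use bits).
D_KL(P||Q) = 3.2997 bits, D_KL(Q||P) = 3.2997 bits. Yes — for this pair D_KL(P||Q) = D_KL(Q||P).

D_KL(P||Q) = Σ P(x) log₂(P(x)/Q(x))

Computing term by term:
  P(1)·log₂(P(1)/Q(1)) = (14/15)·log₂((14/15)/(1/15)) = 3.55353
  P(2)·log₂(P(2)/Q(2)) = (1/15)·log₂((1/15)/(14/15)) = -0.25382

D_KL(P||Q) = 3.55353 - 0.25382 = 3.29971 ≈ 3.2997 bits

D_KL(Q||P) = Σ Q(x) log₂(Q(x)/P(x))

Computing term by term:
  Q(1)·log₂(Q(1)/P(1)) = (1/15)·log₂((1/15)/(14/15)) = -0.25382
  Q(2)·log₂(Q(2)/P(2)) = (14/15)·log₂((14/15)/(1/15)) = 3.55353

D_KL(Q||P) = -0.25382 + 3.55353 = 3.29971 ≈ 3.2997 bits

These ARE equal here. Q is P with outcomes relabeled (Q(1) = P(2), Q(2) = P(1)) by a relabeling that is its own inverse, so the two sums contain exactly the same terms in a different order. This is a special case — KL divergence is not symmetric in general: D_KL(P||Q) ≠ D_KL(Q||P) for most P, Q.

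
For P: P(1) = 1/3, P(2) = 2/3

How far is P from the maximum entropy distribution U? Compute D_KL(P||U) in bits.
0.0817 bits

U(i) = 1/2 for all i

D_KL(P||U) = Σ P(x) log₂(P(x) / (1/2))
           = Σ P(x) log₂(P(x)) + log₂(2)
           = log₂(2) - H(P)

H(P) = -Σ P(x) log₂(P(x)):
  -P(1)·log₂(P(1)) = -(1/3)·log₂(1/3) = 0.52832
  -P(2)·log₂(P(2)) = -(2/3)·log₂(2/3) = 0.38998
H(P) = 0.52832 + 0.38998 = 0.91830 bits

log₂(2) = 1.00000 bits

D_KL(P||U) = 1.00000 - 0.91830 = 0.08170 ≈ 0.0817 bits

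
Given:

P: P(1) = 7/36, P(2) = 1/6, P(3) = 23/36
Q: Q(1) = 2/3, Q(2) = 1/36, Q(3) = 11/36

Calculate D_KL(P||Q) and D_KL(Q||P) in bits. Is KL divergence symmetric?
D_KL(P||Q) = 0.7650 bits, D_KL(Q||P) = 0.7881 bits. No, KL divergence is not symmetric.

D_KL(P||Q) = Σ P(x) log₂(P(x)/Q(x))

Computing term by term:
  P(1)·log₂(P(1)/Q(1)) = (7/36)·log₂((7/36)/(2/3)) = -0.34565
  P(2)·log₂(P(2)/Q(2)) = (1/6)·log₂((1/6)/(1/36)) = 0.43083
  P(3)·log₂(P(3)/Q(3)) = (23/36)·log₂((23/36)/(11/36)) = 0.67986

D_KL(P||Q) = -0.34565 + 0.43083 + 0.67986 = 0.76504 ≈ 0.7650 bits

D_KL(Q||P) = Σ Q(x) log₂(Q(x)/P(x))

Computing term by term:
  Q(1)·log₂(Q(1)/P(1)) = (2/3)·log₂((2/3)/(7/36)) = 1.18507
  Q(2)·log₂(Q(2)/P(2)) = (1/36)·log₂((1/36)/(1/6)) = -0.07180
  Q(3)·log₂(Q(3)/P(3)) = (11/36)·log₂((11/36)/(23/36)) = -0.32515

D_KL(Q||P) = 1.18507 - 0.07180 - 0.32515 = 0.78812 ≈ 0.7881 bits

These are NOT equal (difference: 0.0231 bits). KL divergence is asymmetric: D_KL(P||Q) ≠ D_KL(Q||P) in general.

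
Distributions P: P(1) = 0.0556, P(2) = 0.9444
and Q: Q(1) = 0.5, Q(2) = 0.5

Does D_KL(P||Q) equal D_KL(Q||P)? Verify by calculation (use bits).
D_KL(P||Q) = 0.6903 bits, D_KL(Q||P) = 1.1257 bits. No — D_KL(P||Q) ≠ D_KL(Q||P) for this pair.

D_KL(P||Q) = Σ P(x) log₂(P(x)/Q(x))

Computing term by term:
  P(1)·log₂(P(1)/Q(1)) = 0.0556·log₂(0.0556/0.5) = -0.17618
  P(2)·log₂(P(2)/Q(2)) = 0.9444·log₂(0.9444/0.5) = 0.86646

D_KL(P||Q) = -0.17618 + 0.86646 = 0.69028 ≈ 0.6903 bits

D_KL(Q||P) = Σ Q(x) log₂(Q(x)/P(x))

Computing term by term:
  Q(1)·log₂(Q(1)/P(1)) = 0.5·log₂(0.5/0.0556) = 1.58439
  Q(2)·log₂(Q(2)/P(2)) = 0.5·log₂(0.5/0.9444) = -0.45873

D_KL(Q||P) = 1.58439 - 0.45873 = 1.12566 ≈ 1.1257 bits

These are NOT equal (difference: 0.4354 bits). KL divergence is asymmetric: D_KL(P||Q) ≠ D_KL(Q||P) in general.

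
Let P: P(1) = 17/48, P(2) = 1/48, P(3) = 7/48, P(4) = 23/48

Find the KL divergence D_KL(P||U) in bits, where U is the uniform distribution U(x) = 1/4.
0.4396 bits

U(i) = 1/4 for all i

D_KL(P||U) = Σ P(x) log₂(P(x) / (1/4))
           = Σ P(x) log₂(P(x)) + log₂(4)
           = log₂(4) - H(P)

H(P) = -Σ P(x) log₂(P(x)):
  -P(1)·log₂(P(1)) = -(17/48)·log₂(17/48) = 0.53036
  -P(2)·log₂(P(2)) = -(1/48)·log₂(1/48) = 0.11635
  -P(3)·log₂(P(3)) = -(7/48)·log₂(7/48) = 0.40507
  -P(4)·log₂(P(4)) = -(23/48)·log₂(23/48) = 0.50859
H(P) = 0.53036 + 0.11635 + 0.40507 + 0.50859 = 1.56037 bits

log₂(4) = 2.00000 bits

D_KL(P||U) = 2.00000 - 1.56037 = 0.43963 ≈ 0.4396 bits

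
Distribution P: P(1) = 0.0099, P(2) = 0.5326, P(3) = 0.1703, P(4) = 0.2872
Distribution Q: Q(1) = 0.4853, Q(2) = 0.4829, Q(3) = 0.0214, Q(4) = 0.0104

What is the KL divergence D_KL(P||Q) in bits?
1.9042 bits

D_KL(P||Q) = Σ P(x) log₂(P(x)/Q(x))

Computing term by term:
  P(1)·log₂(P(1)/Q(1)) = 0.0099·log₂(0.0099/0.4853) = -0.05559
  P(2)·log₂(P(2)/Q(2)) = 0.5326·log₂(0.5326/0.4829) = 0.07527
  P(3)·log₂(P(3)/Q(3)) = 0.1703·log₂(0.1703/0.0214) = 0.50960
  P(4)·log₂(P(4)/Q(4)) = 0.2872·log₂(0.2872/0.0104) = 1.37494

D_KL(P||Q) = -0.05559 + 0.07527 + 0.50960 + 1.37494 = 1.90422 ≈ 1.9042 bits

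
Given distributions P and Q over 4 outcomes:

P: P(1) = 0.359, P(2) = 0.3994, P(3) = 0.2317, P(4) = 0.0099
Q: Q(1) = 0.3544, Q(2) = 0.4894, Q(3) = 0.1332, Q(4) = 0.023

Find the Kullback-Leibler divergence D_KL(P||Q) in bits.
0.0626 bits

D_KL(P||Q) = Σ P(x) log₂(P(x)/Q(x))

Computing term by term:
  P(1)·log₂(P(1)/Q(1)) = 0.359·log₂(0.359/0.3544) = 0.00668
  P(2)·log₂(P(2)/Q(2)) = 0.3994·log₂(0.3994/0.4894) = -0.11710
  P(3)·log₂(P(3)/Q(3)) = 0.2317·log₂(0.2317/0.1332) = 0.18505
  P(4)·log₂(P(4)/Q(4)) = 0.0099·log₂(0.0099/0.023) = -0.01204

D_KL(P||Q) = 0.00668 - 0.11710 + 0.18505 - 0.01204 = 0.06259 ≈ 0.0626 bits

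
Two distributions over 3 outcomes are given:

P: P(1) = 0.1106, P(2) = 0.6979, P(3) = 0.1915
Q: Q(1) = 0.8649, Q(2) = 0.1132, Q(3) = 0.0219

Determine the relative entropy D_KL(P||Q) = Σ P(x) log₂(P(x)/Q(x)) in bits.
2.1023 bits

D_KL(P||Q) = Σ P(x) log₂(P(x)/Q(x))

Computing term by term:
  P(1)·log₂(P(1)/Q(1)) = 0.1106·log₂(0.1106/0.8649) = -0.32817
  P(2)·log₂(P(2)/Q(2)) = 0.6979·log₂(0.6979/0.1132) = 1.83139
  P(3)·log₂(P(3)/Q(3)) = 0.1915·log₂(0.1915/0.0219) = 0.59908

D_KL(P||Q) = -0.32817 + 1.83139 + 0.59908 = 2.10230 ≈ 2.1023 bits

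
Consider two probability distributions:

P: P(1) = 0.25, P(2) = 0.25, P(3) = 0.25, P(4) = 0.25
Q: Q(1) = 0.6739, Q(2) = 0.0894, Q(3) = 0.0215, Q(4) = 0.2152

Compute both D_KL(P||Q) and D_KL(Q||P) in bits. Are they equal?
D_KL(P||Q) = 0.9522 bits, D_KL(Q||P) = 0.7088 bits. No, they are not equal.

D_KL(P||Q) = Σ P(x) log₂(P(x)/Q(x))

Computing term by term:
  P(1)·log₂(P(1)/Q(1)) = 0.25·log₂(0.25/0.6739) = -0.35765
  P(2)·log₂(P(2)/Q(2)) = 0.25·log₂(0.25/0.0894) = 0.37090
  P(3)·log₂(P(3)/Q(3)) = 0.25·log₂(0.25/0.0215) = 0.88488
  P(4)·log₂(P(4)/Q(4)) = 0.25·log₂(0.25/0.2152) = 0.05406

D_KL(P||Q) = -0.35765 + 0.37090 + 0.88488 + 0.05406 = 0.95219 ≈ 0.9522 bits

D_KL(Q||P) = Σ Q(x) log₂(Q(x)/P(x))

Computing term by term:
  Q(1)·log₂(Q(1)/P(1)) = 0.6739·log₂(0.6739/0.25) = 0.96409
  Q(2)·log₂(Q(2)/P(2)) = 0.0894·log₂(0.0894/0.25) = -0.13263
  Q(3)·log₂(Q(3)/P(3)) = 0.0215·log₂(0.0215/0.25) = -0.07610
  Q(4)·log₂(Q(4)/P(4)) = 0.2152·log₂(0.2152/0.25) = -0.04654

D_KL(Q||P) = 0.96409 - 0.13263 - 0.07610 - 0.04654 = 0.70882 ≈ 0.7088 bits

These are NOT equal (difference: 0.2434 bits). KL divergence is asymmetric: D_KL(P||Q) ≠ D_KL(Q||P) in general.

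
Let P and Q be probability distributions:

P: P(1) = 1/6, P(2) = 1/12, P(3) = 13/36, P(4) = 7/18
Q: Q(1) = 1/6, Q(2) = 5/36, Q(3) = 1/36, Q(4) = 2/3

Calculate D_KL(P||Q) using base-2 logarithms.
0.9725 bits

D_KL(P||Q) = Σ P(x) log₂(P(x)/Q(x))

Computing term by term:
  P(1)·log₂(P(1)/Q(1)) = (1/6)·log₂((1/6)/(1/6)) = 0.00000
  P(2)·log₂(P(2)/Q(2)) = (1/12)·log₂((1/12)/(5/36)) = -0.06141
  P(3)·log₂(P(3)/Q(3)) = (13/36)·log₂((13/36)/(1/36)) = 1.33627
  P(4)·log₂(P(4)/Q(4)) = (7/18)·log₂((7/18)/(2/3)) = -0.30240

D_KL(P||Q) = 0.00000 - 0.06141 + 1.33627 - 0.30240 = 0.97246 ≈ 0.9725 bits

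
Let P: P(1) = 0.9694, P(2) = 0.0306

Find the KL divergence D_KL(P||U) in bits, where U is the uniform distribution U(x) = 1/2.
0.8026 bits

U(i) = 1/2 for all i

D_KL(P||U) = Σ P(x) log₂(P(x) / (1/2))
           = Σ P(x) log₂(P(x)) + log₂(2)
           = log₂(2) - H(P)

H(P) = -Σ P(x) log₂(P(x)):
  -P(1)·log₂(P(1)) = -(0.9694)·log₂(0.9694) = 0.04346
  -P(2)·log₂(P(2)) = -(0.0306)·log₂(0.0306) = 0.15393
H(P) = 0.04346 + 0.15393 = 0.19739 bits

log₂(2) = 1.00000 bits

D_KL(P||U) = 1.00000 - 0.19739 = 0.80261 ≈ 0.8026 bits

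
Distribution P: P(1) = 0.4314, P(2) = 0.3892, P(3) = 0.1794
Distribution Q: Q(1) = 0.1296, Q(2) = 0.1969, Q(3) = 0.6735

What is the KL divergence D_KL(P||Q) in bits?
0.7887 bits

D_KL(P||Q) = Σ P(x) log₂(P(x)/Q(x))

Computing term by term:
  P(1)·log₂(P(1)/Q(1)) = 0.4314·log₂(0.4314/0.1296) = 0.74846
  P(2)·log₂(P(2)/Q(2)) = 0.3892·log₂(0.3892/0.1969) = 0.38260
  P(3)·log₂(P(3)/Q(3)) = 0.1794·log₂(0.1794/0.6735) = -0.34238

D_KL(P||Q) = 0.74846 + 0.38260 - 0.34238 = 0.78868 ≈ 0.7887 bits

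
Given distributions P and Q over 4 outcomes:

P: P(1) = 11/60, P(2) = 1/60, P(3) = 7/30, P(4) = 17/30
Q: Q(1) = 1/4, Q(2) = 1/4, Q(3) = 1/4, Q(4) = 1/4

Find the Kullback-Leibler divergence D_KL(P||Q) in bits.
0.4986 bits

D_KL(P||Q) = Σ P(x) log₂(P(x)/Q(x))

Computing term by term:
  P(1)·log₂(P(1)/Q(1)) = (11/60)·log₂((11/60)/(1/4)) = -0.08203
  P(2)·log₂(P(2)/Q(2)) = (1/60)·log₂((1/60)/(1/4)) = -0.06511
  P(3)·log₂(P(3)/Q(3)) = (7/30)·log₂((7/30)/(1/4)) = -0.02322
  P(4)·log₂(P(4)/Q(4)) = (17/30)·log₂((17/30)/(1/4)) = 0.66899

D_KL(P||Q) = -0.08203 - 0.06511 - 0.02322 + 0.66899 = 0.49863 ≈ 0.4986 bits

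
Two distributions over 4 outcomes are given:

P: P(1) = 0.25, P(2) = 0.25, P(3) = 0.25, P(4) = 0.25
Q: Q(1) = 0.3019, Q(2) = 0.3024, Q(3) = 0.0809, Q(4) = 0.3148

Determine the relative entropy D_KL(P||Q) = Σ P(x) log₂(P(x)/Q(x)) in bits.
0.1871 bits

D_KL(P||Q) = Σ P(x) log₂(P(x)/Q(x))

Computing term by term:
  P(1)·log₂(P(1)/Q(1)) = 0.25·log₂(0.25/0.3019) = -0.06804
  P(2)·log₂(P(2)/Q(2)) = 0.25·log₂(0.25/0.3024) = -0.06863
  P(3)·log₂(P(3)/Q(3)) = 0.25·log₂(0.25/0.0809) = 0.40693
  P(4)·log₂(P(4)/Q(4)) = 0.25·log₂(0.25/0.3148) = -0.08313

D_KL(P||Q) = -0.06804 - 0.06863 + 0.40693 - 0.08313 = 0.18713 ≈ 0.1871 bits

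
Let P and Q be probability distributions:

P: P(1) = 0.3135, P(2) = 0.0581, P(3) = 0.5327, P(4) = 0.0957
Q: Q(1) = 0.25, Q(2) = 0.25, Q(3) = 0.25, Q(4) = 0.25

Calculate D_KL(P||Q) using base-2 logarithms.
0.4289 bits

D_KL(P||Q) = Σ P(x) log₂(P(x)/Q(x))

Computing term by term:
  P(1)·log₂(P(1)/Q(1)) = 0.3135·log₂(0.3135/0.25) = 0.10237
  P(2)·log₂(P(2)/Q(2)) = 0.0581·log₂(0.0581/0.25) = -0.12232
  P(3)·log₂(P(3)/Q(3)) = 0.5327·log₂(0.5327/0.25) = 0.58139
  P(4)·log₂(P(4)/Q(4)) = 0.0957·log₂(0.0957/0.25) = -0.13258

D_KL(P||Q) = 0.10237 - 0.12232 + 0.58139 - 0.13258 = 0.42886 ≈ 0.4289 bits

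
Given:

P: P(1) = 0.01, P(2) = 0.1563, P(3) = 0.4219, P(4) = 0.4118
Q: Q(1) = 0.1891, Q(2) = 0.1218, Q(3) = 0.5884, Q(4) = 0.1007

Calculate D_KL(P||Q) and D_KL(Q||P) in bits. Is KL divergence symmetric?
D_KL(P||Q) = 0.6481 bits, D_KL(Q||P) = 0.8359 bits. No, KL divergence is not symmetric.

D_KL(P||Q) = Σ P(x) log₂(P(x)/Q(x))

Computing term by term:
  P(1)·log₂(P(1)/Q(1)) = 0.01·log₂(0.01/0.1891) = -0.04241
  P(2)·log₂(P(2)/Q(2)) = 0.1563·log₂(0.1563/0.1218) = 0.05624
  P(3)·log₂(P(3)/Q(3)) = 0.4219·log₂(0.4219/0.5884) = -0.20247
  P(4)·log₂(P(4)/Q(4)) = 0.4118·log₂(0.4118/0.1007) = 0.83673

D_KL(P||Q) = -0.04241 + 0.05624 - 0.20247 + 0.83673 = 0.64809 ≈ 0.6481 bits

D_KL(Q||P) = Σ Q(x) log₂(Q(x)/P(x))

Computing term by term:
  Q(1)·log₂(Q(1)/P(1)) = 0.1891·log₂(0.1891/0.01) = 0.80199
  Q(2)·log₂(Q(2)/P(2)) = 0.1218·log₂(0.1218/0.1563) = -0.04382
  Q(3)·log₂(Q(3)/P(3)) = 0.5884·log₂(0.5884/0.4219) = 0.28237
  Q(4)·log₂(Q(4)/P(4)) = 0.1007·log₂(0.1007/0.4118) = -0.20461

D_KL(Q||P) = 0.80199 - 0.04382 + 0.28237 - 0.20461 = 0.83593 ≈ 0.8359 bits

These are NOT equal (difference: 0.1878 bits). KL divergence is asymmetric: D_KL(P||Q) ≠ D_KL(Q||P) in general.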